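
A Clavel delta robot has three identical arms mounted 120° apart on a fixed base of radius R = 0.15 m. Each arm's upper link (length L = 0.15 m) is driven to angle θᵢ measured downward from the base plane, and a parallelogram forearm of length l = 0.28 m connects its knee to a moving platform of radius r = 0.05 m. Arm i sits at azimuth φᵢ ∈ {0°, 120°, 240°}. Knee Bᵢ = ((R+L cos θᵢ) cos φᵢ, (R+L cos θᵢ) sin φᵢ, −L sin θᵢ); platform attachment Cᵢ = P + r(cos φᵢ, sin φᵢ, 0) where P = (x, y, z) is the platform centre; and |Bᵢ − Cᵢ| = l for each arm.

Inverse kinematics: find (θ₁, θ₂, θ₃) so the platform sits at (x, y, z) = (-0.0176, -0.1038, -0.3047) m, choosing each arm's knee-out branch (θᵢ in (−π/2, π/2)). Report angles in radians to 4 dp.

φ1=0.0° → target in arm frame (-0.0176, -0.1038)
  e−x'=0.1176;  (l²−L²−(e−x')²−y'²−z²)/2L = -0.2052
  θ1 = atan2(B,A) + arccos(C/0.3266) = 1.0475
rotate P by −φ2: (-0.0811, 0.0671, -0.3047)
  A cos θ + B sin θ = C:  0.1811·cos θ + -0.3047·sin θ = -0.2475
  √(A²+B²)=0.3545;  θ2 = -1.0346+2.3437 ≈ 1.3091
φ3=240.0° → target in arm frame (0.0987, 0.0367)
  A=0.0013, B=-0.3047, C=(l²−L²−A²−y'²−z²)/(2L)=-0.1276
  θ3 = atan2(B,A) + arccos(C/0.3047) = 0.4365

θ₁ = 1.0475, θ₂ = 1.3091, θ₃ = 0.4365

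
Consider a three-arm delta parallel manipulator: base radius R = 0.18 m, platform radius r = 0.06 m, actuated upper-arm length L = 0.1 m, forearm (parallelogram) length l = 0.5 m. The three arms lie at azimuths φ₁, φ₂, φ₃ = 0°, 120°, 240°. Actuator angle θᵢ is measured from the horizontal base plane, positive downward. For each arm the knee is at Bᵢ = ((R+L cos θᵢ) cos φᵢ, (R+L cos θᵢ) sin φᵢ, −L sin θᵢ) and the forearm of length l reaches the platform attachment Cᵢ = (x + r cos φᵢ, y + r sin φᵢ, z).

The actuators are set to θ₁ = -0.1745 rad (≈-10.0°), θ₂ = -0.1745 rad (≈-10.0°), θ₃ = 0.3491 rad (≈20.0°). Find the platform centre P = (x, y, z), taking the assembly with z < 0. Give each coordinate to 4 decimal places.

φ1=0.0°: virtual centre (0.2185, 0.0000, 0.0174), radius l
arm 2 at φ=120.0°: (R−r)+L cos θ2 = 0.2185;  S2 = (-0.1092, 0.1892, 0.0174)
φ3=240.0°: virtual centre (-0.1070, -0.1853, -0.0342), radius l
|S₂|²−|S₁|² = 0.0000;  |S₃|²−|S₁|² = -0.0011
plane₁₂: -0.6554x+0.3784y+0.0000z = 0.0000
det = 0.4892;  x = 0.0008+-0.0798z,  y = 0.0015+-0.1382z
quadratic in z: (1.0255)z²+(-0.0004)z+(-0.2023)=0, √Δ=0.9110 → z ∈ {-0.4440, 0.4444}; z = -0.4440 (taking z<0)
x = 0.0363, y = 0.0628

(0.0363, 0.0628, -0.4440)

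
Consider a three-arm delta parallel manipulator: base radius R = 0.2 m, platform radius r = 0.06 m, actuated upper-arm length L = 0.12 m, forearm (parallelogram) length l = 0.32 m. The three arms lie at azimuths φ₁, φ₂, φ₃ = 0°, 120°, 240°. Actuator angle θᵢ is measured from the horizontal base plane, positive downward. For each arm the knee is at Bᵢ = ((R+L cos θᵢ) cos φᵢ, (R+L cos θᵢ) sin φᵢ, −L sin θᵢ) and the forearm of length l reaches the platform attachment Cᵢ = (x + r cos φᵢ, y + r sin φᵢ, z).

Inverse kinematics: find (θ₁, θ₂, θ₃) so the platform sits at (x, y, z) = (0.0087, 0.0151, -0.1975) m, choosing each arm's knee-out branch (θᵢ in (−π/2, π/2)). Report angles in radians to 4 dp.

rotate P by −φ1: (0.0087, 0.0151, -0.1975)
  e−x'=0.1313;  (l²−L²−(e−x')²−y'²−z²)/2L = 0.1314
  √(A²+B²)=0.2372;  θ1 = -0.9841+0.9838 ≈ -0.0003
φ2=120.0° → target in arm frame (0.0087, -0.0151)
  A=0.1313, B=-0.1975, C=(l²−L²−A²−y'²−z²)/(2L)=0.1314
  γ=atan2(-0.1975,0.1313)=-0.9842;  ψ=arccos(0.5540)=0.9836;  θ2=γ+ψ≈-0.0006
rotate P by −φ3: (-0.0174, 0.0000, -0.1975)
  e−x'=0.1574;  (l²−L²−(e−x')²−y'²−z²)/2L = 0.1009
  θ3 = atan2(B,A) + arccos(C/0.2526) = 0.2621

θ₁ = -0.0003, θ₂ = -0.0006, θ₃ = 0.2621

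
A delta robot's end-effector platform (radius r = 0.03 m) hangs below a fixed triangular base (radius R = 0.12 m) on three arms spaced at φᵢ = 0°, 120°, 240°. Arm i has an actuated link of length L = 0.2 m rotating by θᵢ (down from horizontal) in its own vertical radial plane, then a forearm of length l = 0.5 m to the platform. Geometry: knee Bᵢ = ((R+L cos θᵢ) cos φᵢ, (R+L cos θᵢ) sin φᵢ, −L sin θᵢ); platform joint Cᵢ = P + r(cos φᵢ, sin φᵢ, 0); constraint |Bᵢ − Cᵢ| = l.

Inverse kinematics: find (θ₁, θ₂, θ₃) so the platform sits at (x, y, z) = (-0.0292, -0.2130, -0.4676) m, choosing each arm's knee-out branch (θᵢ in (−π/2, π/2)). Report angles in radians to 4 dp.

θ₁ = 0.6109, θ₂ = 0.9597, θ₃ = -0.0874

arm 1 (φ=0.0°): x'=-0.0292, y'=-0.2130
  A=0.1192, B=-0.4676, C=(l²−L²−A²−y'²−z²)/(2L)=-0.1706
  γ=atan2(-0.4676,0.1192)=-1.3212;  ψ=arccos(-0.3535)=1.9321;  θ1=γ+ψ≈0.6109
φ2=120.0° → target in arm frame (-0.1699, 0.1318)
  e−x'=0.2599;  (l²−L²−(e−x')²−y'²−z²)/2L = -0.2339
  √(A²+B²)=0.5350;  θ2 = -1.0636+2.0232 ≈ 0.9597
arm 3 (φ=240.0°): x'=0.1991, y'=0.0812
  A=-0.1091, B=-0.4676, C=(l²−L²−A²−y'²−z²)/(2L)=-0.0678
  √(A²+B²)=0.4802;  θ3 = -1.7999+1.7126 ≈ -0.0874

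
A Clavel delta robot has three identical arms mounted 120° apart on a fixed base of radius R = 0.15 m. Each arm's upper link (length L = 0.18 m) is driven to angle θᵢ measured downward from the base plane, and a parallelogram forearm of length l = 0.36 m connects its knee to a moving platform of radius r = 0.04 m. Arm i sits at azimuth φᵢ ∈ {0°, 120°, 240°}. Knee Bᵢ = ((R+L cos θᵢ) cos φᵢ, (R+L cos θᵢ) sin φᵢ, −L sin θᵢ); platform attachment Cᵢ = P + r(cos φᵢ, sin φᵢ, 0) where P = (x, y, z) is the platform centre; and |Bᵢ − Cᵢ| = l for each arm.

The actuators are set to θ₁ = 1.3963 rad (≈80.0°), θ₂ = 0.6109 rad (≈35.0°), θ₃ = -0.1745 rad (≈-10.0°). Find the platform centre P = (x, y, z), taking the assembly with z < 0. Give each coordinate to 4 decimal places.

φ1=0.0°: virtual centre (0.1413, 0.0000, -0.1773), radius l
φ2=120.0°: virtual centre (-0.1287, 0.2230, -0.1032), radius l
φ3=240.0°: virtual centre (-0.1436, -0.2488, 0.0313), radius l
eliminate P² terms by subtracting sphere 1 from 2 and 3
linear system: -0.5399x+0.4459y = 0.0256−0.1480z; -0.5698x+-0.4976y = 0.0321−0.4170z
det = 0.5227;  x = -0.0517+0.4967z,  y = -0.0053+0.2694z
quadratic in z: (1.3193)z²+(0.1600)z+(-0.0609)=0, √Δ=0.5891 → z ∈ {-0.2839, 0.1626}; z = -0.2839 (taking z<0)
x = -0.1927, y = -0.0818

(-0.1927, -0.0818, -0.2839)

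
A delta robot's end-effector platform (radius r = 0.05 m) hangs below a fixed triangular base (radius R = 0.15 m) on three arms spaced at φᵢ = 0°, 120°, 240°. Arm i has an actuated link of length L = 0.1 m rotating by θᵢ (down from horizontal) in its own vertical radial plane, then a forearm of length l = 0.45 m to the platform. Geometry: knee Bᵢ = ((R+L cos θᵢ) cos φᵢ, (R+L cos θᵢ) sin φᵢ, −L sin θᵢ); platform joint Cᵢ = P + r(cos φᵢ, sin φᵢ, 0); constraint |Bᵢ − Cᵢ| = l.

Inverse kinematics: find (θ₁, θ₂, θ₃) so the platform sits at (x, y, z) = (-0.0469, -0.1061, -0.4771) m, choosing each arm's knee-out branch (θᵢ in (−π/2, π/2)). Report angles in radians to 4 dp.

φ1=0.0° → target in arm frame (-0.0469, -0.1061)
  A=0.1469, B=-0.4771, C=(l²−L²−A²−y'²−z²)/(2L)=-0.3398
  √(A²+B²)=0.4992;  θ1 = -1.2721+2.3195 ≈ 1.0474
arm 2 (φ=120.0°): x'=-0.0684, y'=0.0937
  A=0.1684, B=-0.4771, C=(l²−L²−A²−y'²−z²)/(2L)=-0.3613
  γ=atan2(-0.4771,0.1684)=-1.2314;  ψ=arccos(-0.7142)=2.3662;  θ2=γ+ψ≈1.1348
φ3=240.0° → target in arm frame (0.1153, 0.0124)
  A=-0.0153, B=-0.4771, C=(l²−L²−A²−y'²−z²)/(2L)=-0.1776
  γ=atan2(-0.4771,-0.0153)=-1.6029;  ψ=arccos(-0.3720)=1.9520;  θ3=γ+ψ≈0.3490

θ₁ = 1.0474, θ₂ = 1.1348, θ₃ = 0.3490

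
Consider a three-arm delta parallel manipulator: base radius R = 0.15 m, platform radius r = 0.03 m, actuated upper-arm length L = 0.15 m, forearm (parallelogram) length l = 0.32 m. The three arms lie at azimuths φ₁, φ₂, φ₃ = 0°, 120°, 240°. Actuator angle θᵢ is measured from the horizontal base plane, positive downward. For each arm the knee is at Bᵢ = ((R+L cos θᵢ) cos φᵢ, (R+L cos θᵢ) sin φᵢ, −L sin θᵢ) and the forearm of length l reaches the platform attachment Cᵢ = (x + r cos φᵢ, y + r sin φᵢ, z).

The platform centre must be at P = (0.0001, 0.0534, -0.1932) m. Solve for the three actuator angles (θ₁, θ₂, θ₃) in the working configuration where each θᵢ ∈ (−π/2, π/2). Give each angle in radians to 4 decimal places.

arm 1 (φ=0.0°): x'=0.0001, y'=0.0534
  A cos θ + B sin θ = C:  0.1199·cos θ + -0.1932·sin θ = 0.0845
  √(A²+B²)=0.2274;  θ1 = -1.0154+1.1901 ≈ 0.1747
φ2=120.0° → target in arm frame (0.0462, -0.0268)
  e−x'=0.0738;  (l²−L²−(e−x')²−y'²−z²)/2L = 0.1214
  √(A²+B²)=0.2068;  θ2 = -1.2059+0.9437 ≈ -0.2622
φ3=240.0° → target in arm frame (-0.0463, -0.0266)
  A=0.1663, B=-0.1932, C=(l²−L²−A²−y'²−z²)/(2L)=0.0474
  √(A²+B²)=0.2549;  θ3 = -0.8601+1.3839 ≈ 0.5238

θ₁ = 0.1747, θ₂ = -0.2622, θ₃ = 0.5238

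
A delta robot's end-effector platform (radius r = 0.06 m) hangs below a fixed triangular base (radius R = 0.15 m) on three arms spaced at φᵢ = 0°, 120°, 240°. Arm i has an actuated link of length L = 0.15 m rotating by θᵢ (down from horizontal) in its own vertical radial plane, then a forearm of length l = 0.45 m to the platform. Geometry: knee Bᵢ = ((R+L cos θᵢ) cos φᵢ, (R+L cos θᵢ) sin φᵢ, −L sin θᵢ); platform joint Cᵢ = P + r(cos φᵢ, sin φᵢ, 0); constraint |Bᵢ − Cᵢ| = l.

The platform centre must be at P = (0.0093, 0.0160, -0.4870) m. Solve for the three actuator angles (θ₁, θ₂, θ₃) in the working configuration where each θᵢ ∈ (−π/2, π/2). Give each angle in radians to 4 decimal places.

rotate P by −φ1: (0.0093, 0.0160, -0.4870)
  A cos θ + B sin θ = C:  0.0807·cos θ + -0.4870·sin θ = -0.2131
  γ=atan2(-0.4870,0.0807)=-1.4066;  ψ=arccos(-0.4317)=2.0172;  θ1=γ+ψ≈0.6106
φ2=120.0° → target in arm frame (0.0092, -0.0161)
  A cos θ + B sin θ = C:  0.0808·cos θ + -0.4870·sin θ = -0.2132
  θ2 = atan2(B,A) + arccos(C/0.4937) = 0.6109
rotate P by −φ3: (-0.0185, 0.0001, -0.4870)
  A=0.1085, B=-0.4870, C=(l²−L²−A²−y'²−z²)/(2L)=-0.2298
  θ3 = atan2(B,A) + arccos(C/0.4989) = 0.6979

θ₁ = 0.6106, θ₂ = 0.6109, θ₃ = 0.6979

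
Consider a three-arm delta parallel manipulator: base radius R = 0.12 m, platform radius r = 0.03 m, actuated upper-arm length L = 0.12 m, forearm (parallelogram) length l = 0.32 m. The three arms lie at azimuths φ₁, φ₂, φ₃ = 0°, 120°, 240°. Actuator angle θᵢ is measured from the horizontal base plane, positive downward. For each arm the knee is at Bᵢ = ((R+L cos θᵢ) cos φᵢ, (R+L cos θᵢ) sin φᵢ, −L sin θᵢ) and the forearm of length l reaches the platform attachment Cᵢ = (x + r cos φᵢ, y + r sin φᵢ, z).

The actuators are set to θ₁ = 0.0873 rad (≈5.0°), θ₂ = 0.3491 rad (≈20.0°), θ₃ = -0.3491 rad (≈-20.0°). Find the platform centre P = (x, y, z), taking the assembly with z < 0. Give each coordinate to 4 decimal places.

S1 = (0.2095·cos0.0°, 0.2095·sin0.0°, -0.0105) = (0.2095, 0.0000, -0.0105)
S2 = (0.2028·cos120.0°, 0.2028·sin120.0°, -0.0410) = (-0.1014, 0.1756, -0.0410)
S3 = (0.2028·cos240.0°, 0.2028·sin240.0°, 0.0410) = (-0.1014, -0.1756, 0.0410)
|S₂|²−|S₁|² = -0.0012;  |S₃|²−|S₁|² = -0.0012
plane₁₂: -0.6218x+0.3512y+-0.0612z = -0.0012
det = 0.4368;  x = 0.0020+0.0337z,  y = 0.0000+0.2338z
quadratic in z: (1.0558)z²+(0.0070)z+(-0.0592)=0, √Δ=0.5001 → z ∈ {-0.2401, 0.2335}; z = -0.2401 (taking z<0)
x = -0.0061, y = -0.0561

(-0.0061, -0.0561, -0.2401)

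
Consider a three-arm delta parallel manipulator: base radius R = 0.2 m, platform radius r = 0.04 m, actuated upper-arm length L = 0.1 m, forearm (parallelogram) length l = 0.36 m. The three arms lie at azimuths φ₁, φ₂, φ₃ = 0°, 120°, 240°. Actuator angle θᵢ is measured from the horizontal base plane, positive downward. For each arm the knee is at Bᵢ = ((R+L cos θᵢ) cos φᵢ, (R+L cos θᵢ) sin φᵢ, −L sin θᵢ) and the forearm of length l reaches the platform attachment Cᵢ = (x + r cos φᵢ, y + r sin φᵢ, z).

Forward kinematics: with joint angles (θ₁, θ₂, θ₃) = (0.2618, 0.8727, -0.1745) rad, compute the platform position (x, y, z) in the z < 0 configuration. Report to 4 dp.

arm 1 at φ=0.0°: e+L cos θ1 = 0.2566;  O1 = (0.2566, 0.0000, -0.0259)
arm 2 at φ=120.0°: e+L cos θ2 = 0.2243;  O2 = (-0.1121, 0.1942, -0.0766)
O3 = (0.2585·cos240.0°, 0.2585·sin240.0°, 0.0174) = (-0.1292, -0.2239, 0.0174)
|O₂|²−|O₁|² = -0.0103;  |O₃|²−|O₁|² = 0.0006
plane₁₂: -0.7375x+0.3885y+-0.1014z = -0.0103
Cramer: x(z) = 0.0070-0.0188z;  y(z) = -0.0134+0.2255z
into |P−O₁|² = l²: 1.0512z² + 0.0551z + -0.0664 = 0;  Δ = 0.2824;  z = -0.2790 or 0.2266 → z<0 root = -0.2790
x = 0.0122, y = -0.0763

(0.0122, -0.0763, -0.2790)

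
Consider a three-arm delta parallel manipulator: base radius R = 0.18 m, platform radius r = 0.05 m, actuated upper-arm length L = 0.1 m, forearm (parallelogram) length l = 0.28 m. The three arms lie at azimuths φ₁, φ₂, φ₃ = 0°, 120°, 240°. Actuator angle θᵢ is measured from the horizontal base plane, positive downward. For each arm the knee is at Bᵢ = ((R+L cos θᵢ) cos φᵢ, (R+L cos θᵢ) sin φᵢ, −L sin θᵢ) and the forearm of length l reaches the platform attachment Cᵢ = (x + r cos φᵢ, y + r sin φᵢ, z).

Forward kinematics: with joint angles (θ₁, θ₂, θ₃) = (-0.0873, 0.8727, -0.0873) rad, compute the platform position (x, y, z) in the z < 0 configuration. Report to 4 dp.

(0.0326, -0.0564, -0.1820)

arm 1 at φ=0.0°: ρ1 = 0.2296;  O1 = (0.2296, 0.0000, 0.0087)
φ2=120.0°: virtual centre (-0.0971, 0.1682, -0.0766), radius l
O3 = (0.2296·cos240.0°, 0.2296·sin240.0°, 0.0087) = (-0.1148, -0.1989, 0.0087)
|O₂|²−|O₁|² = -0.0092;  |O₃|²−|O₁|² = 0.0000
plane₁₂: -0.6535x+0.3365y+-0.1707z = -0.0092
Cramer: x(z) = 0.0074-0.1380z;  y(z) = -0.0129+0.2391z
sphere 1 gives Az²+Bz+C=0 with A=1.0762, B=0.0377, C=-0.0288;  B²−4AC=0.1254;  roots -0.1820, 0.1470;  negative root z = -0.1820
x = 0.0326, y = -0.0564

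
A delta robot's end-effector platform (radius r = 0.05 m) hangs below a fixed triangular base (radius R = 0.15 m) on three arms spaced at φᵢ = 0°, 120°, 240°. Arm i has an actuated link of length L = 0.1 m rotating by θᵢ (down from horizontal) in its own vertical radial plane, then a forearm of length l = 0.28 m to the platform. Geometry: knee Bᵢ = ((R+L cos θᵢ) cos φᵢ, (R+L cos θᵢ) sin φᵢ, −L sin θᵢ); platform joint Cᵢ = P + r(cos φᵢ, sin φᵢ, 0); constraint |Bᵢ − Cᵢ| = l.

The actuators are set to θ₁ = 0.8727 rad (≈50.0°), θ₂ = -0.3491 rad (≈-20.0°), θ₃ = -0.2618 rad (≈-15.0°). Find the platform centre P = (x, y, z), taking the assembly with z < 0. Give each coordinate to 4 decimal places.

φ1=0.0°: virtual centre (0.1643, 0.0000, -0.0766), radius l
arm 2 at φ=120.0°: ρ2 = 0.1940;  O2 = (-0.0970, 0.1680, 0.0342)
φ3=240.0°: virtual centre (-0.0983, -0.1703, 0.0259), radius l
eliminate P² terms by subtracting sphere 1 from 2 and 3
linear system: -0.5225x+0.3360y = 0.0059−0.2216z; -0.5251x+-0.3405y = 0.0065−0.2050z
Cramer: x(z) = -0.0118+0.4073z;  y(z) = -0.0007-0.0262z
into |P−O₁|² = l²: 1.1666z² + 0.0098z + -0.0415 = 0;  Δ = 0.1938;  z = -0.1929 or 0.1845 → z<0 root = -0.1929
x = -0.0904, y = 0.0043

(-0.0904, 0.0043, -0.1929)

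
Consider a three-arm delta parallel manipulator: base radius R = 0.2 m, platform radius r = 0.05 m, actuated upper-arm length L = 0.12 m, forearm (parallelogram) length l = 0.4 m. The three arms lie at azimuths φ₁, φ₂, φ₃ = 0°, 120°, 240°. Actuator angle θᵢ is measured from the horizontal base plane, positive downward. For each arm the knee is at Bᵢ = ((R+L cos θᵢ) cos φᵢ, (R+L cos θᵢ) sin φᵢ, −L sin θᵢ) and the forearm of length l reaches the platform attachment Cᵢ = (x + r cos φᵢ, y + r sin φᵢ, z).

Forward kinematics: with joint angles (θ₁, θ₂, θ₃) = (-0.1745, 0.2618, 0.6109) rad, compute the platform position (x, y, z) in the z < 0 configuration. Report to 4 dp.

(0.0620, 0.0343, -0.3202)

S1 = (0.2682·cos0.0°, 0.2682·sin0.0°, 0.0208) = (0.2682, 0.0000, 0.0208)
φ2=120.0°: virtual centre (-0.1330, 0.2303, -0.0311), radius l
arm 3 at φ=240.0°: e+L cos θ3 = 0.2483;  S3 = (-0.1241, -0.2150, -0.0688)
eliminate P² terms by subtracting sphere 1 from 2 and 3
[-0.8023 0.4606 -0.1038]·P = -0.0007;  [-0.7847 -0.4301 -0.1793]·P = -0.0060
det = 0.7064;  x = 0.0043+-0.1801z,  y = 0.0060+-0.0884z
sphere 1 gives Az²+Bz+C=0 with A=1.0403, B=0.0523, C=-0.0899;  B²−4AC=0.3768;  roots -0.3202, 0.2699;  negative root z = -0.3202
x = 0.0620, y = 0.0343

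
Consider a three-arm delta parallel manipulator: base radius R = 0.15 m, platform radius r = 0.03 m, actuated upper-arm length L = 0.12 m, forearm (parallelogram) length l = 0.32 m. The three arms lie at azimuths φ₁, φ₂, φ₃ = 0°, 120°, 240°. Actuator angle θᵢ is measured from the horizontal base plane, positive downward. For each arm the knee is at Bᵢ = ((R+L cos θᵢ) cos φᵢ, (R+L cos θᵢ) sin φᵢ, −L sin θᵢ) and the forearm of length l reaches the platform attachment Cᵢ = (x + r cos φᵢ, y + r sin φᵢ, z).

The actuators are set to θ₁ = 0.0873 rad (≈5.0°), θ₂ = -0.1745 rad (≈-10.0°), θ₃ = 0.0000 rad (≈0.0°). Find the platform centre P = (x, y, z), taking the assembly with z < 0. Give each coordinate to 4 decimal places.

arm 1 at φ=0.0°: ρ1 = 0.2395;  S1 = (0.2395, 0.0000, -0.0105)
φ2=120.0°: virtual centre (-0.1191, 0.2063, 0.0208), radius l
arm 3 at φ=240.0°: ρ3 = 0.2400;  S3 = (-0.1200, -0.2078, 0.0000)
subtract pairs → two planes through P
linear system: -0.7173x+0.4125y = -0.0003−0.0626z; -0.7191x+-0.4157y = 0.0001−0.0209z
det = 0.5948;  x = 0.0002+0.0583z,  y = -0.0005+-0.0504z
sphere 1 gives Az²+Bz+C=0 with A=1.0059, B=-0.0069, C=-0.0450;  B²−4AC=0.1810;  roots -0.2081, 0.2149;  negative root z = -0.2081
x = -0.0120, y = 0.0100

(-0.0120, 0.0100, -0.2081)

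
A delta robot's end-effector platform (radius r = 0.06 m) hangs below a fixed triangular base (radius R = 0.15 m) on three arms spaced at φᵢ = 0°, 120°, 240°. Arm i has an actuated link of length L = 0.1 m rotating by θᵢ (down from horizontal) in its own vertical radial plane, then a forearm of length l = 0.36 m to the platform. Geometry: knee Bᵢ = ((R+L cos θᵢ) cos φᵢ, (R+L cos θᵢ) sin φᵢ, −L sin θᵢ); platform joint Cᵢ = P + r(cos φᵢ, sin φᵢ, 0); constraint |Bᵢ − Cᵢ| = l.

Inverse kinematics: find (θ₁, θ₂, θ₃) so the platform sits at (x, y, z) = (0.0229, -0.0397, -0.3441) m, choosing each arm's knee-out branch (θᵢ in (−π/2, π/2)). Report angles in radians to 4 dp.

θ₁ = 0.2623, θ₂ = 0.6113, θ₃ = 0.2621

arm 1 (φ=0.0°): x'=0.0229, y'=-0.0397
  A=0.0671, B=-0.3441, C=(l²−L²−A²−y'²−z²)/(2L)=-0.0244
  γ=atan2(-0.3441,0.0671)=-1.3782;  ψ=arccos(-0.0696)=1.6405;  θ1=γ+ψ≈0.2623
φ2=120.0° → target in arm frame (-0.0458, 0.0000)
  A cos θ + B sin θ = C:  0.1358·cos θ + -0.3441·sin θ = -0.0863
  √(A²+B²)=0.3699;  θ2 = -1.1948+1.8062 ≈ 0.6113
φ3=240.0° → target in arm frame (0.0229, 0.0397)
  e−x'=0.0671;  (l²−L²−(e−x')²−y'²−z²)/2L = -0.0244
  √(A²+B²)=0.3506;  θ3 = -1.3783+1.6404 ≈ 0.2621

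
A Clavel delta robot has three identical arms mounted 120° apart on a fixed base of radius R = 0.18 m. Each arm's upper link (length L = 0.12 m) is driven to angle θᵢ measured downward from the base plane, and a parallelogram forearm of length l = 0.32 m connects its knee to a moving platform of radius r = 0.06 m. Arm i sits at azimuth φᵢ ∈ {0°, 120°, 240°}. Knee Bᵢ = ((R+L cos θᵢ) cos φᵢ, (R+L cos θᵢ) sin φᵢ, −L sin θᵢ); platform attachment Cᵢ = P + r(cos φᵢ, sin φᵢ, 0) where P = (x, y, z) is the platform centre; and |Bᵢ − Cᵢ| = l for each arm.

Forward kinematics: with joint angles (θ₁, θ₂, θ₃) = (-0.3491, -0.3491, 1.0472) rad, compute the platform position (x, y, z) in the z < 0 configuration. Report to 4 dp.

centre 1 = (0.2328·cos0.0°, 0.2328·sin0.0°, 0.0410) = (0.2328, 0.0000, 0.0410)
centre 2 = (0.2328·cos120.0°, 0.2328·sin120.0°, 0.0410) = (-0.1164, 0.2016, 0.0410)
arm 3 at φ=240.0°: (R−r)+L cos θ3 = 0.1800;  centre 3 = (-0.0900, -0.1559, -0.1039)
|centre ₂|²−|centre ₁|² = 0.0000;  |centre ₃|²−|centre ₁|² = -0.0127
plane₁₂: -0.6983x+0.4032y+0.0000z = 0.0000
Cramer: x(z) = 0.0107-0.2446z;  y(z) = 0.0185-0.4236z
into |P−centre ₁|² = l²: 1.2393z² + 0.0109z + -0.0511 = 0;  Δ = 0.2532;  z = -0.2074 or 0.1986 → z<0 root = -0.2074
x = 0.0614, y = 0.1064

(0.0614, 0.1064, -0.2074)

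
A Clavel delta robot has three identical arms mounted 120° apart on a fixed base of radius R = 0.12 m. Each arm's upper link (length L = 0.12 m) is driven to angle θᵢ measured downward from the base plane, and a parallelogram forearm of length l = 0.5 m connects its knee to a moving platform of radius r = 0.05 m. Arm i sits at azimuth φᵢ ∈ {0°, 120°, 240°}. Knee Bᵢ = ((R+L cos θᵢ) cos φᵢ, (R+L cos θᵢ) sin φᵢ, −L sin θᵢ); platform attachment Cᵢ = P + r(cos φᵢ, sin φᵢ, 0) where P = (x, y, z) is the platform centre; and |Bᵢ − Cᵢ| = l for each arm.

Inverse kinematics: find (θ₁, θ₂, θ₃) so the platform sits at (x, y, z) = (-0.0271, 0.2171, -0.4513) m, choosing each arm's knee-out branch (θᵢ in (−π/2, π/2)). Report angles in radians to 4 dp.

rotate P by −φ1: (-0.0271, 0.2171, -0.4513)
  A=0.0971, B=-0.4513, C=(l²−L²−A²−y'²−z²)/(2L)=-0.1026
  γ=atan2(-0.4513,0.0971)=-1.3589;  ψ=arccos(-0.2223)=1.7950;  θ1=γ+ψ≈0.4361
rotate P by −φ2: (0.2016, -0.0851, -0.4513)
  e−x'=-0.1316;  (l²−L²−(e−x')²−y'²−z²)/2L = 0.0308
  γ=atan2(-0.4513,-0.1316)=-1.8545;  ψ=arccos(0.0654)=1.5053;  θ2=γ+ψ≈-0.3491
rotate P by −φ3: (-0.1745, -0.1320, -0.4513)
  e−x'=0.2445;  (l²−L²−(e−x')²−y'²−z²)/2L = -0.1886
  θ3 = atan2(B,A) + arccos(C/0.5133) = 0.8727

θ₁ = 0.4361, θ₂ = -0.3491, θ₃ = 0.8727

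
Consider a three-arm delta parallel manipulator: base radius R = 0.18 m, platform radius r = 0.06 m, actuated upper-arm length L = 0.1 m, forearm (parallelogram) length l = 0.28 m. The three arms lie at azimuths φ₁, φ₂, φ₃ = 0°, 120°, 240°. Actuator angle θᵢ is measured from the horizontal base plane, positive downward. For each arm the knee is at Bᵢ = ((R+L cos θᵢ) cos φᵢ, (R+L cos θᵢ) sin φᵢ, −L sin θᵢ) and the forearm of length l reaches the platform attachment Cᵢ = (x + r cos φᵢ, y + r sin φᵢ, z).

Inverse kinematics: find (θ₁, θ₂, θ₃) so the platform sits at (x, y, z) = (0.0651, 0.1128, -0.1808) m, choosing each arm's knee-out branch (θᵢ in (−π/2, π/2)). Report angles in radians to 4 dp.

θ₁ = -0.2621, θ₂ = -0.2626, θ₃ = 1.3960

rotate P by −φ1: (0.0651, 0.1128, -0.1808)
  A=0.0549, B=-0.1808, C=(l²−L²−A²−y'²−z²)/(2L)=0.0999
  θ1 = atan2(B,A) + arccos(C/0.1890) = -0.2621
arm 2 (φ=120.0°): x'=0.0651, y'=-0.1128
  e−x'=0.0549;  (l²−L²−(e−x')²−y'²−z²)/2L = 0.0999
  γ=atan2(-0.1808,0.0549)=-1.2762;  ψ=arccos(0.5288)=1.0136;  θ2=γ+ψ≈-0.2626
arm 3 (φ=240.0°): x'=-0.1302, y'=0.0000
  e−x'=0.2502;  (l²−L²−(e−x')²−y'²−z²)/2L = -0.1345
  θ3 = atan2(B,A) + arccos(C/0.3087) = 1.3960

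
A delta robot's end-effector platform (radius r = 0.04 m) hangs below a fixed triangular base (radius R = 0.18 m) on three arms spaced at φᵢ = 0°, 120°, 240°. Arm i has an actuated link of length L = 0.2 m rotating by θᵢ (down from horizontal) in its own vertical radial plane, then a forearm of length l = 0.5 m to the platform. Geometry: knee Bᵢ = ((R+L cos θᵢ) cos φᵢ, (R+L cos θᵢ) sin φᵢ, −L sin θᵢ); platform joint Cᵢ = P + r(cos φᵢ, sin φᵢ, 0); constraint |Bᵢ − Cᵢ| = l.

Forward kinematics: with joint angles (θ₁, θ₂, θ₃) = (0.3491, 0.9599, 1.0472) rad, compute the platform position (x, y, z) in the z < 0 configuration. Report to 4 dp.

(0.1433, 0.0189, -0.5327)

arm 1 at φ=0.0°: ρ1 = 0.3279;  S1 = (0.3279, 0.0000, -0.0684)
φ2=120.0°: virtual centre (-0.1274, 0.2206, -0.1638), radius l
φ3=240.0°: virtual centre (-0.1200, -0.2078, -0.1732), radius l
|S₂|²−|S₁|² = -0.0205;  |S₃|²−|S₁|² = -0.0246
plane₁₂: -0.9106x+0.4412y+-0.1908z = -0.0205
det = 0.7738;  x = 0.0251+-0.2220z,  y = 0.0052+-0.0257z
quadratic in z: (1.0500)z²+(0.2710)z+(-0.1536)=0, √Δ=0.8476 → z ∈ {-0.5327, 0.2745}; z = -0.5327 (taking z<0)
x = 0.1433, y = 0.0189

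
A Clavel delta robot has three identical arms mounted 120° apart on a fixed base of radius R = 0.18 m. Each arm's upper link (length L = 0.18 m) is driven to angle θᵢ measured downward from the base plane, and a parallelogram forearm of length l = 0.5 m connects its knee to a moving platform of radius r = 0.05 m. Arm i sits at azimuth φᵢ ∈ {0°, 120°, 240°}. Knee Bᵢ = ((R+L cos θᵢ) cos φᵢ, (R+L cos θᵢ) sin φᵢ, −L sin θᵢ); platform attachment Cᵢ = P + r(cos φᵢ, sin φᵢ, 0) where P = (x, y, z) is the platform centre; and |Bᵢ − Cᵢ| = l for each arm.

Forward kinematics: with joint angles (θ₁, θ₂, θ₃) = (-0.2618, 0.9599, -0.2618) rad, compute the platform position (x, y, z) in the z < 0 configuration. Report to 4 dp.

φ1=0.0°: virtual centre (0.3039, 0.0000, 0.0466), radius l
S2 = (0.2332·cos120.0°, 0.2332·sin120.0°, -0.1474) = (-0.1166, 0.2020, -0.1474)
S3 = (0.3039·cos240.0°, 0.3039·sin240.0°, 0.0466) = (-0.1519, -0.2632, 0.0466)
eliminate P² terms by subtracting sphere 1 from 2 and 3
linear system: -0.8410x+0.4040y = -0.0184−-0.3881z; -0.9116x+-0.5263y = 0.0000−0.0000z
Cramer: x(z) = 0.0119-0.2519z;  y(z) = -0.0206+0.4363z
quadratic in z: (1.2538)z²+(0.0359)z+(-0.1622)=0, √Δ=0.9025 → z ∈ {-0.3742, 0.3456}; z = -0.3742 (taking z<0)
x = 0.1062, y = -0.1839

(0.1062, -0.1839, -0.3742)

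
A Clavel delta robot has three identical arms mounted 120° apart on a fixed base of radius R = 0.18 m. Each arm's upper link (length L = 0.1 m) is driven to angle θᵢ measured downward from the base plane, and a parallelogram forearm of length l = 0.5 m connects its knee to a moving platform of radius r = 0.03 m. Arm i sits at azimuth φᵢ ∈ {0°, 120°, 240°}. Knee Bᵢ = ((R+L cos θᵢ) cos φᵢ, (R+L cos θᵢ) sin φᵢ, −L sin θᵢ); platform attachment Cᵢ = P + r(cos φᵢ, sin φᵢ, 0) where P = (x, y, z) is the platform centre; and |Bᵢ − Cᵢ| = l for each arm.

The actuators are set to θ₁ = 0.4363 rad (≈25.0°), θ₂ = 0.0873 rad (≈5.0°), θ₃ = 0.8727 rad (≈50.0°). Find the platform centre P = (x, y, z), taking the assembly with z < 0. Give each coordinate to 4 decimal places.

(0.0082, 0.0938, -0.4749)

centre 1 = (0.2406·cos0.0°, 0.2406·sin0.0°, -0.0423) = (0.2406, 0.0000, -0.0423)
φ2=120.0°: virtual centre (-0.1248, 0.2162, -0.0087), radius l
φ3=240.0°: virtual centre (-0.1071, -0.1856, -0.0766), radius l
eliminate P² terms by subtracting sphere 1 from 2 and 3
plane₁₂: -0.7309x+0.4324y+0.0671z = 0.0027
Cramer: x(z) = 0.0042-0.0084z;  y(z) = 0.0134-0.1694z
sphere 1 gives Az²+Bz+C=0 with A=1.0288, B=0.0840, C=-0.1921;  B²−4AC=0.7977;  roots -0.4749, 0.3933;  negative root z = -0.4749
x = 0.0082, y = 0.0938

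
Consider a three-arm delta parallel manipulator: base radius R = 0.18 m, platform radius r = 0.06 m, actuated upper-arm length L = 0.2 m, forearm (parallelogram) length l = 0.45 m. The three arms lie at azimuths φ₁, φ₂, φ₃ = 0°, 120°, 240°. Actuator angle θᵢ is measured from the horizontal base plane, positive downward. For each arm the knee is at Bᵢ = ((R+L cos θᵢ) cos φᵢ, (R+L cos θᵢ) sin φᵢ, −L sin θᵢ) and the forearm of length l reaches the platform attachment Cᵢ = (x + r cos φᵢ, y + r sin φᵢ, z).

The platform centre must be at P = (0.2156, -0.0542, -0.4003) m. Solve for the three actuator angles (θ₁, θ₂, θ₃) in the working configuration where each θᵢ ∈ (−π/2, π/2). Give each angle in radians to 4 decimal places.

arm 1 (φ=0.0°): x'=0.2156, y'=-0.0542
  e−x'=-0.0956;  (l²−L²−(e−x')²−y'²−z²)/2L = -0.0245
  √(A²+B²)=0.4116;  θ1 = -1.8052+1.6305 ≈ -0.1748
arm 2 (φ=120.0°): x'=-0.1547, y'=-0.1596
  e−x'=0.2747;  (l²−L²−(e−x')²−y'²−z²)/2L = -0.2467
  γ=atan2(-0.4003,0.2747)=-0.9693;  ψ=arccos(-0.5082)=2.1039;  θ2=γ+ψ≈1.1346
rotate P by −φ3: (-0.0609, 0.2138, -0.4003)
  A=0.1809, B=-0.4003, C=(l²−L²−A²−y'²−z²)/(2L)=-0.1904
  γ=atan2(-0.4003,0.1809)=-1.1464;  ψ=arccos(-0.4335)=2.0192;  θ3=γ+ψ≈0.8727

θ₁ = -0.1748, θ₂ = 1.1346, θ₃ = 0.8727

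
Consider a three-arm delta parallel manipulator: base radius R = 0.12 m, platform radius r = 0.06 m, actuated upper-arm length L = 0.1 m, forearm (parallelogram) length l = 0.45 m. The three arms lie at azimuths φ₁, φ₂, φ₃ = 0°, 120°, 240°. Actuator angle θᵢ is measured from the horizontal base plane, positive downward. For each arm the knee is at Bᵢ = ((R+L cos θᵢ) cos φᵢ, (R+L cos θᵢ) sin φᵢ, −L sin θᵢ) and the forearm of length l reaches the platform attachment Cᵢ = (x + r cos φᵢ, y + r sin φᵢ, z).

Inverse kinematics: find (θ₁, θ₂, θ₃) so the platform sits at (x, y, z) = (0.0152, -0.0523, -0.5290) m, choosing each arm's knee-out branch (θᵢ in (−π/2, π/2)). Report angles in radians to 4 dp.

φ1=0.0° → target in arm frame (0.0152, -0.0523)
  e−x'=0.0448;  (l²−L²−(e−x')²−y'²−z²)/2L = -0.4604
  γ=atan2(-0.5290,0.0448)=-1.4863;  ψ=arccos(-0.8672)=2.6204;  θ1=γ+ψ≈1.1341
arm 2 (φ=120.0°): x'=-0.0529, y'=0.0130
  e−x'=0.1129;  (l²−L²−(e−x')²−y'²−z²)/2L = -0.5013
  θ2 = atan2(B,A) + arccos(C/0.5409) = 1.3958
φ3=240.0° → target in arm frame (0.0377, 0.0393)
  e−x'=0.0223;  (l²−L²−(e−x')²−y'²−z²)/2L = -0.4469
  γ=atan2(-0.5290,0.0223)=-1.5287;  ψ=arccos(-0.8441)=2.5757;  θ3=γ+ψ≈1.0470

θ₁ = 1.1341, θ₂ = 1.3958, θ₃ = 1.0470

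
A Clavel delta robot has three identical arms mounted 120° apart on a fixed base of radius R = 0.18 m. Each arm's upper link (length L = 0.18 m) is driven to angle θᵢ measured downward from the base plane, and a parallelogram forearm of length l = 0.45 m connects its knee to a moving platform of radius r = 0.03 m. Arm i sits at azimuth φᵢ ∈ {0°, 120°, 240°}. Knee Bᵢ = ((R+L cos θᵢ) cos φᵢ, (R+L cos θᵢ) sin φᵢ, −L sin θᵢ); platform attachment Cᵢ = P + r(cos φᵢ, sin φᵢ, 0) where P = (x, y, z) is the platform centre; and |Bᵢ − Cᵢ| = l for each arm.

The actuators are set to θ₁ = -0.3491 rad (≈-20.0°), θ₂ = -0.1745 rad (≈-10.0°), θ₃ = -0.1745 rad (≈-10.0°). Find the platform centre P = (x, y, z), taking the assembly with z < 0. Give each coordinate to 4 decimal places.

(0.0144, 0.0000, -0.2695)

φ1=0.0°: virtual centre (0.3191, 0.0000, 0.0616), radius l
φ2=120.0°: virtual centre (-0.1636, 0.2834, 0.0313), radius l
arm 3 at φ=240.0°: (R−r)+L cos θ3 = 0.3273;  S3 = (-0.1636, -0.2834, 0.0313)
subtract pairs → two planes through P
plane₁₂: -0.9656x+0.5668y+-0.0606z = 0.0024
Cramer: x(z) = -0.0025-0.0628z;  y(z) = 0.0000+0.0000z
sphere 1 gives Az²+Bz+C=0 with A=1.0039, B=-0.0827, C=-0.0952;  B²−4AC=0.3893;  roots -0.2695, 0.3520;  negative root z = -0.2695
x = 0.0144, y = 0.0000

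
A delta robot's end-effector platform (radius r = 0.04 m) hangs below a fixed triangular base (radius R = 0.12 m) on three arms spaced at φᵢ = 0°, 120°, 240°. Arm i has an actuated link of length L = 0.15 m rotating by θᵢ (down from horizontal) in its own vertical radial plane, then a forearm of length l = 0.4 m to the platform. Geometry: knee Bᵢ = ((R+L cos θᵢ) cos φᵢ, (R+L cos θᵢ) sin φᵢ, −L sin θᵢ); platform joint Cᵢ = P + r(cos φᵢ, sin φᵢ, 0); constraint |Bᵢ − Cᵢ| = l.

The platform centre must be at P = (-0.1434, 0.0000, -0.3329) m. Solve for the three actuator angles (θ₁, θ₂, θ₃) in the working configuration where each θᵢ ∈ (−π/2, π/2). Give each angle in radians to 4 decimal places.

arm 1 (φ=0.0°): x'=-0.1434, y'=0.0000
  A cos θ + B sin θ = C:  0.2234·cos θ + -0.3329·sin θ = -0.0774
  γ=atan2(-0.3329,0.2234)=-0.9797;  ψ=arccos(-0.1931)=1.7652;  θ1=γ+ψ≈0.7854
rotate P by −φ2: (0.0717, 0.1242, -0.3329)
  A=0.0083, B=-0.3329, C=(l²−L²−A²−y'²−z²)/(2L)=0.0373
  √(A²+B²)=0.3330;  θ2 = -1.5459+1.4586 ≈ -0.0873
arm 3 (φ=240.0°): x'=0.0717, y'=-0.1242
  e−x'=0.0083;  (l²−L²−(e−x')²−y'²−z²)/2L = 0.0373
  θ3 = atan2(B,A) + arccos(C/0.3330) = -0.0873

θ₁ = 0.7854, θ₂ = -0.0873, θ₃ = -0.0873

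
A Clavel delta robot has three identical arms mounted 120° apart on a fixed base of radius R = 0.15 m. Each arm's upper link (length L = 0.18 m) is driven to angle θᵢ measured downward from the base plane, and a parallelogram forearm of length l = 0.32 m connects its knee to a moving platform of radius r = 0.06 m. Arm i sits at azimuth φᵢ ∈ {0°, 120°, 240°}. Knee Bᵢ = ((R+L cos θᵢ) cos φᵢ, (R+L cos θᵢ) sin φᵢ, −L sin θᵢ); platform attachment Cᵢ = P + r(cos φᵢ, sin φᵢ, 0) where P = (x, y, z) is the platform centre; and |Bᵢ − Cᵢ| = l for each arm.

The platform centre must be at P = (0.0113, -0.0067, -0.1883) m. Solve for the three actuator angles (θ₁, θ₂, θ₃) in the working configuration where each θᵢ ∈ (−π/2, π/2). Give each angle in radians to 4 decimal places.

θ₁ = 0.0004, θ₂ = 0.1744, θ₃ = 0.0875

φ1=0.0° → target in arm frame (0.0113, -0.0067)
  A cos θ + B sin θ = C:  0.0787·cos θ + -0.1883·sin θ = 0.0786
  √(A²+B²)=0.2041;  θ1 = -1.1749+1.1753 ≈ 0.0004
arm 2 (φ=120.0°): x'=-0.0115, y'=-0.0064
  A cos θ + B sin θ = C:  0.1015·cos θ + -0.1883·sin θ = 0.0672
  θ2 = atan2(B,A) + arccos(C/0.2139) = 0.1744
rotate P by −φ3: (0.0002, 0.0131, -0.1883)
  A=0.0898, B=-0.1883, C=(l²−L²−A²−y'²−z²)/(2L)=0.0730
  γ=atan2(-0.1883,0.0898)=-1.1256;  ψ=arccos(0.3501)=1.2131;  θ3=γ+ψ≈0.0875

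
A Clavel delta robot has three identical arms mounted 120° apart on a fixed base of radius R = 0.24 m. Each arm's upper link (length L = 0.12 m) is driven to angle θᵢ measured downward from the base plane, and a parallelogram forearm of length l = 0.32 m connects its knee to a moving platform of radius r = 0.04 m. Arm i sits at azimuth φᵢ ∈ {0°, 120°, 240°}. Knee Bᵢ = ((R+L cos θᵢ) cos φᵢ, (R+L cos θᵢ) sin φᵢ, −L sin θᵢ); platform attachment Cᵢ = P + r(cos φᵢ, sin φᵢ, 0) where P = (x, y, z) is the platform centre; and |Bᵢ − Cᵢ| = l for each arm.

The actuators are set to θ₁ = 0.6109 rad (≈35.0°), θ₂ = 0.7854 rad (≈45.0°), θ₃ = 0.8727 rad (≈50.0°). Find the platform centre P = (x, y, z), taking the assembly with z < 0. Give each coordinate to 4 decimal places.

arm 1 at φ=0.0°: e+L cos θ1 = 0.2983;  centre 1 = (0.2983, 0.0000, -0.0688)
arm 2 at φ=120.0°: e+L cos θ2 = 0.2849;  centre 2 = (-0.1424, 0.2467, -0.0849)
φ3=240.0°: virtual centre (-0.1386, -0.2400, -0.0919), radius l
eliminate P² terms by subtracting sphere 1 from 2 and 3
linear system: -0.8814x+0.4934y = -0.0054−-0.0320z; -0.8737x+-0.4800y = -0.0085−-0.0462z
det = 0.8542;  x = 0.0079+-0.0447z,  y = 0.0032+-0.0149z
quadratic in z: (1.0022)z²+(0.1635)z+(-0.0133)=0, √Δ=0.2831 → z ∈ {-0.2228, 0.0597}; z = -0.2228 (taking z<0)
x = 0.0179, y = 0.0066

(0.0179, 0.0066, -0.2228)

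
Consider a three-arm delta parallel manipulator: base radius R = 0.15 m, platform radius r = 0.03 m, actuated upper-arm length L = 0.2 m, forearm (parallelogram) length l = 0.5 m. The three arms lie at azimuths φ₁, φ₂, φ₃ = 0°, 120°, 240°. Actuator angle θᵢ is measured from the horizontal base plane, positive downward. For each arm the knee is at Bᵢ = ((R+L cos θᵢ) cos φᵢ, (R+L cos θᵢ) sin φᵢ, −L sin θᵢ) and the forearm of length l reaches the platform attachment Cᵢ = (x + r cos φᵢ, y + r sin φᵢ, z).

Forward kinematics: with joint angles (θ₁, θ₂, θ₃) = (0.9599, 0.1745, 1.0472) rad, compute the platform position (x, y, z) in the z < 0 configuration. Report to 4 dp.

O1 = (0.2347·cos0.0°, 0.2347·sin0.0°, -0.1638) = (0.2347, 0.0000, -0.1638)
O2 = (0.3170·cos120.0°, 0.3170·sin120.0°, -0.0347) = (-0.1585, 0.2745, -0.0347)
O3 = (0.2200·cos240.0°, 0.2200·sin240.0°, -0.1732) = (-0.1100, -0.1905, -0.1732)
|O₂|²−|O₁|² = 0.0197;  |O₃|²−|O₁|² = -0.0035
plane₁₂: -0.7864x+0.5490y+0.2582z = 0.0197
det = 0.6782;  x = -0.0082+0.1299z,  y = 0.0242+-0.2843z
sphere 1 gives Az²+Bz+C=0 with A=1.0977, B=0.2508, C=-0.1636;  B²−4AC=0.7810;  roots -0.5168, 0.2883;  negative root z = -0.5168
x = -0.0754, y = 0.1711

(-0.0754, 0.1711, -0.5168)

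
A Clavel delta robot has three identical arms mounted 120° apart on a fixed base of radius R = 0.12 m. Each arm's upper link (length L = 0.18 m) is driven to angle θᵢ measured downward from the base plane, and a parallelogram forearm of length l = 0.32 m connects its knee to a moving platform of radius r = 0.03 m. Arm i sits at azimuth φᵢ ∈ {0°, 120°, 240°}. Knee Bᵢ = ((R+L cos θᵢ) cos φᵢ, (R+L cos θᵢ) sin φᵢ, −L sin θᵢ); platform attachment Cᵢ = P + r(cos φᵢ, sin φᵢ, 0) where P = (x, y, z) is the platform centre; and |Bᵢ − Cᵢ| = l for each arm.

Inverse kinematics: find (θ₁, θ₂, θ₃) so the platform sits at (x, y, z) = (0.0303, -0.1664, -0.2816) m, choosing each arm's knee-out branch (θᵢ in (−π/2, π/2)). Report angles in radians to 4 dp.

arm 1 (φ=0.0°): x'=0.0303, y'=-0.1664
  A cos θ + B sin θ = C:  0.0597·cos θ + -0.2816·sin θ = -0.1126
  √(A²+B²)=0.2879;  θ1 = -1.3619+1.9729 ≈ 0.6110
φ2=120.0° → target in arm frame (-0.1593, 0.0570)
  A=0.2493, B=-0.2816, C=(l²−L²−A²−y'²−z²)/(2L)=-0.2074
  γ=atan2(-0.2816,0.2493)=-0.8462;  ψ=arccos(-0.5516)=2.1550;  θ2=γ+ψ≈1.3088
φ3=240.0° → target in arm frame (0.1290, 0.1094)
  e−x'=-0.0390;  (l²−L²−(e−x')²−y'²−z²)/2L = -0.0633
  γ=atan2(-0.2816,-0.0390)=-1.7083;  ψ=arccos(-0.2227)=1.7954;  θ3=γ+ψ≈0.0871

θ₁ = 0.6110, θ₂ = 1.3088, θ₃ = 0.0871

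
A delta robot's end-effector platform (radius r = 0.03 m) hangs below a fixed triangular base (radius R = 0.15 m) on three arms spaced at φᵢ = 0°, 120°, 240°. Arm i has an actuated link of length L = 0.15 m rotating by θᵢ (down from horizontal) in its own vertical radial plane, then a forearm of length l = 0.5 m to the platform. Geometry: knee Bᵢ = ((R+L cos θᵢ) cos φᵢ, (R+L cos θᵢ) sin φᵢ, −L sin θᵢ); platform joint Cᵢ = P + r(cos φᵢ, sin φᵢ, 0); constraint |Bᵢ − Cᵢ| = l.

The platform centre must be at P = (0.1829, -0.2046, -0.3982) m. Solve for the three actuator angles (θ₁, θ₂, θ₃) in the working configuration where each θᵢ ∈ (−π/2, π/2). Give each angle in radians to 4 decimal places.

rotate P by −φ1: (0.1829, -0.2046, -0.3982)
  e−x'=-0.0629;  (l²−L²−(e−x')²−y'²−z²)/2L = 0.0771
  γ=atan2(-0.3982,-0.0629)=-1.7275;  ψ=arccos(0.1912)=1.3785;  θ1=γ+ψ≈-0.3490
φ2=120.0° → target in arm frame (-0.2686, -0.0561)
  A=0.3886, B=-0.3982, C=(l²−L²−A²−y'²−z²)/(2L)=-0.2842
  √(A²+B²)=0.5564;  θ2 = -0.7975+2.1068 ≈ 1.3093
φ3=240.0° → target in arm frame (0.0857, 0.2607)
  e−x'=0.0343;  (l²−L²−(e−x')²−y'²−z²)/2L = -0.0007
  γ=atan2(-0.3982,0.0343)=-1.4850;  ψ=arccos(-0.0017)=1.5725;  θ3=γ+ψ≈0.0875

θ₁ = -0.3490, θ₂ = 1.3093, θ₃ = 0.0875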